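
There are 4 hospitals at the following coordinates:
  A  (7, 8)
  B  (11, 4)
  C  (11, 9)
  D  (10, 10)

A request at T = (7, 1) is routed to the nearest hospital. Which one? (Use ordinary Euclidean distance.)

Since √ is increasing, it suffices to compare squared distances:
|TA|² = (7−7)² + (1−8)² = 0 + 49 = 49
|TB|² = (7−11)² + (1−4)² = 16 + 9 = 25
|TC|² = (7−11)² + (1−9)² = 16 + 64 = 80
|TD|² = (7−10)² + (1−10)² = 9 + 81 = 90
Minimum is at B.

B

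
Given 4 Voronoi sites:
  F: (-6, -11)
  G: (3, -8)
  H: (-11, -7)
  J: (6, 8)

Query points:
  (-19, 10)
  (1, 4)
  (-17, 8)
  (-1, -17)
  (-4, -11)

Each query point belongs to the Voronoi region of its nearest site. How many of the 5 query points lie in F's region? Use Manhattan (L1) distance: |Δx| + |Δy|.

2

(-19, 10) — d to each: F:34, G:40, H:25, J:27 → nearest is H
(1, 4) — d to each: F:22, G:14, H:23, J:9 → nearest is J
(-17, 8) — d to each: F:30, G:36, H:21, J:23 → nearest is H
(-1, -17) — d to each: F:11, G:13, H:20, J:32 → nearest is F
(-4, -11) — d to each: F:2, G:10, H:11, J:29 → nearest is F
2 of the 5 points have F as nearest.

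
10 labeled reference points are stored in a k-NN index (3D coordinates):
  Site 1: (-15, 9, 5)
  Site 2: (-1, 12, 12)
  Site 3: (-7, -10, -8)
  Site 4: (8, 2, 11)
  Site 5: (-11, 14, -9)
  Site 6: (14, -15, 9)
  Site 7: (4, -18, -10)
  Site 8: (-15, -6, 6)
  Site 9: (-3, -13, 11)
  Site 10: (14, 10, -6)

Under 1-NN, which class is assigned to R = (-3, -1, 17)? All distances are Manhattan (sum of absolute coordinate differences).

Site 9

d(R, Site 1) = |-3−(-15)| + |-1−9| + |17−5| = 12 + 10 + 12 = 34
d(R, Site 2) = |-3−(-1)| + |-1−12| + |17−12| = 2 + 13 + 5 = 20
d(R, Site 3) = |-3−(-7)| + |-1−(-10)| + |17−(-8)| = 4 + 9 + 25 = 38
d(R, Site 4) = |-3−8| + |-1−2| + |17−11| = 11 + 3 + 6 = 20
d(R, Site 5) = |-3−(-11)| + |-1−14| + |17−(-9)| = 8 + 15 + 26 = 49
d(R, Site 6) = |-3−14| + |-1−(-15)| + |17−9| = 17 + 14 + 8 = 39
d(R, Site 7) = |-3−4| + |-1−(-18)| + |17−(-10)| = 7 + 17 + 27 = 51
d(R, Site 8) = |-3−(-15)| + |-1−(-6)| + |17−6| = 12 + 5 + 11 = 28
d(R, Site 9) = |-3−(-3)| + |-1−(-13)| + |17−11| = 0 + 12 + 6 = 18
d(R, Site 10) = |-3−14| + |-1−10| + |17−(-6)| = 17 + 11 + 23 = 51
The smallest is to Site 9, so R lies in the Voronoi region of Site 9.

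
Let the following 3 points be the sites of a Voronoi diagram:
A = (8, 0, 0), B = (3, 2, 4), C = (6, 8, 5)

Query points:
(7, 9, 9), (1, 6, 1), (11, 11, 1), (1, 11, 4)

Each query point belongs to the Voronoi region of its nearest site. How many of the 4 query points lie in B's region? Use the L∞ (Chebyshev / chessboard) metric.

1

(7, 9, 9) — d to each: A:9, B:7, C:4 → nearest is C
(1, 6, 1) — d to each: A:7, B:4, C:5 → nearest is B
(11, 11, 1) — d to each: A:11, B:9, C:5 → nearest is C
(1, 11, 4) — d to each: A:11, B:9, C:5 → nearest is C
1 of the 4 points has B as nearest.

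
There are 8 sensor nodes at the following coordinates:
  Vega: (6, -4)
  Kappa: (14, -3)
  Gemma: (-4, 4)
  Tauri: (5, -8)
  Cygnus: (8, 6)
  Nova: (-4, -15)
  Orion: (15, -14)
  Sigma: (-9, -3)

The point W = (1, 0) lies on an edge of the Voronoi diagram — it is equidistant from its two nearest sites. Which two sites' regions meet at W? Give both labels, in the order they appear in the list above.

Vega and Gemma

Squared distances from W to each site:
d²(W, Vega) = 25 + 16 = 41
d²(W, Kappa) = 169 + 9 = 178
d²(W, Gemma) = 25 + 16 = 41
d²(W, Tauri) = 16 + 64 = 80
d²(W, Cygnus) = 49 + 36 = 85
d²(W, Nova) = 25 + 225 = 250
d²(W, Orion) = 196 + 196 = 392
d²(W, Sigma) = 100 + 9 = 109
W is equidistant from Vega and Gemma (both at squared distance 41), and every other site is strictly farther — so W lies on the Vega–Gemma Voronoi edge.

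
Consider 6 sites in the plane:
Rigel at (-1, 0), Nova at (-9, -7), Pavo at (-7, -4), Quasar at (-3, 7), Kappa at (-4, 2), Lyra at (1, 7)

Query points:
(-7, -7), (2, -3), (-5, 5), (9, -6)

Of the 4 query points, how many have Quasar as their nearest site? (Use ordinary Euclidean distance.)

(-7, -7) — d² to each: Rigel:85, Nova:4, Pavo:9, Quasar:212, Kappa:90, Lyra:260 → nearest is Nova
(2, -3) — d² to each: Rigel:18, Nova:137, Pavo:82, Quasar:125, Kappa:61, Lyra:101 → nearest is Rigel
(-5, 5) — d² to each: Rigel:41, Nova:160, Pavo:85, Quasar:8, Kappa:10, Lyra:40 → nearest is Quasar
(9, -6) — d² to each: Rigel:136, Nova:325, Pavo:260, Quasar:313, Kappa:233, Lyra:233 → nearest is Rigel
1 of the 4 points has Quasar as nearest.

1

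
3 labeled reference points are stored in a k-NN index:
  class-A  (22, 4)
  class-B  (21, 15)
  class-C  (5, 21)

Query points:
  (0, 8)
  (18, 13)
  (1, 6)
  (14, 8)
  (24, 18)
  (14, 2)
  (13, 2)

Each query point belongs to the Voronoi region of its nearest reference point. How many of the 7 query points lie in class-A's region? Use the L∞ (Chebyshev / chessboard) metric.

(0, 8) — d to each: class-A:22, class-B:21, class-C:13 → nearest is class-C
(18, 13) — d to each: class-A:9, class-B:3, class-C:13 → nearest is class-B
(1, 6) — d to each: class-A:21, class-B:20, class-C:15 → nearest is class-C
(14, 8) — d to each: class-A:8, class-B:7, class-C:13 → nearest is class-B
(24, 18) — d to each: class-A:14, class-B:3, class-C:19 → nearest is class-B
(14, 2) — d to each: class-A:8, class-B:13, class-C:19 → nearest is class-A
(13, 2) — d to each: class-A:9, class-B:13, class-C:19 → nearest is class-A
2 of the 7 points have class-A as nearest.

2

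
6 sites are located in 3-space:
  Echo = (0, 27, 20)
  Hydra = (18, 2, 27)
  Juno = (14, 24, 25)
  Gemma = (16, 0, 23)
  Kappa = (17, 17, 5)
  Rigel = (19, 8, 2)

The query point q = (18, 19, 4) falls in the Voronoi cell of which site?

Compare squared distances (the ordering matches that of the actual distances):
d²(q, Echo) = (18−0)² + (19−27)² + (4−20)² = 324 + 64 + 256 = 644
d²(q, Hydra) = (18−18)² + (19−2)² + (4−27)² = 0 + 289 + 529 = 818
d²(q, Juno) = (18−14)² + (19−24)² + (4−25)² = 16 + 25 + 441 = 482
d²(q, Gemma) = (18−16)² + (19−0)² + (4−23)² = 4 + 361 + 361 = 726
d²(q, Kappa) = (18−17)² + (19−17)² + (4−5)² = 1 + 4 + 1 = 6
d²(q, Rigel) = (18−19)² + (19−8)² + (4−2)² = 1 + 121 + 4 = 126
Kappa is nearest.

Kappa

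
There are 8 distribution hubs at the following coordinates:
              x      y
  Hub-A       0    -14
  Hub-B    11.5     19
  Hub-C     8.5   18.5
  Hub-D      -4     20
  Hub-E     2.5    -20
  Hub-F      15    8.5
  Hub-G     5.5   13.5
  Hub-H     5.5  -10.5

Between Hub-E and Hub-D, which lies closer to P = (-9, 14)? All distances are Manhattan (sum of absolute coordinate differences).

Hub-D

d(P, Hub-E) = |-9−2.5| + |14−(-20)| = 11.5 + 34 = 45.5
d(P, Hub-D) = |-9−(-4)| + |14−20| = 5 + 6 = 11
45.5 > 11, so Hub-D is closer.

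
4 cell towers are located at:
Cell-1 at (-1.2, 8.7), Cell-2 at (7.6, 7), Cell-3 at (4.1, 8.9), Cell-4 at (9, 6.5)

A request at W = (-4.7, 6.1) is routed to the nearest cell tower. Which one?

Since √ is increasing, it suffices to compare squared distances:
d²(W, Cell-1) = (-4.7−(-1.2))² + (6.1−8.7)² = 12.25 + 6.76 = 19.01
d²(W, Cell-2) = (-4.7−7.6)² + (6.1−7)² = 151.29 + 0.81 = 152.1
d²(W, Cell-3) = (-4.7−4.1)² + (6.1−8.9)² = 77.44 + 7.84 = 85.28
d²(W, Cell-4) = (-4.7−9)² + (6.1−6.5)² = 187.69 + 0.16 = 187.85
The smallest is to Cell-1, so W lies in the Voronoi region of Cell-1.

Cell-1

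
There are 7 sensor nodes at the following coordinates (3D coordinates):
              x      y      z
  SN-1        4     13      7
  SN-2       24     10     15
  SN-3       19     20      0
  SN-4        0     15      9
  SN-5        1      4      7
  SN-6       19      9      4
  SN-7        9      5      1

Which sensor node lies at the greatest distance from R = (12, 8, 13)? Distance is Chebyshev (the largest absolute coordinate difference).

SN-3

d(R, SN-1) = max(8, 5, 6) = 8
d(R, SN-2) = max(12, 2, 2) = 12
d(R, SN-3) = max(7, 12, 13) = 13
d(R, SN-4) = max(12, 7, 4) = 12
d(R, SN-5) = max(11, 4, 6) = 11
d(R, SN-6) = max(7, 1, 9) = 9
d(R, SN-7) = max(3, 3, 12) = 12
The largest is to SN-3.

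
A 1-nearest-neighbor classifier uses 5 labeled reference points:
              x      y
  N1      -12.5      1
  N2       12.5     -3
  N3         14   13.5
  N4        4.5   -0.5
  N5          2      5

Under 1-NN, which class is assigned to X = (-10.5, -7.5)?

N1

Squared Euclidean distances:
|XN1|² = (-10.5−(-12.5))² + (-7.5−1)² = 4 + 72.25 = 76.25
|XN2|² = (-10.5−12.5)² + (-7.5−(-3))² = 529 + 20.25 = 549.25
|XN3|² = (-10.5−14)² + (-7.5−13.5)² = 600.25 + 441 = 1041.25
|XN4|² = (-10.5−4.5)² + (-7.5−(-0.5))² = 225 + 49 = 274
|XN5|² = (-10.5−2)² + (-7.5−5)² = 156.25 + 156.25 = 312.5
N1 is nearest.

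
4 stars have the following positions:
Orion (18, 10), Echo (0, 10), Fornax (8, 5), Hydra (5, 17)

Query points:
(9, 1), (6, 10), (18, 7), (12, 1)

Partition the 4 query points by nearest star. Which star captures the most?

(9, 1) — d² to each: Orion:162, Echo:162, Fornax:17, Hydra:272 → nearest is Fornax
(6, 10) — d² to each: Orion:144, Echo:36, Fornax:29, Hydra:50 → nearest is Fornax
(18, 7) — d² to each: Orion:9, Echo:333, Fornax:104, Hydra:269 → nearest is Orion
(12, 1) — d² to each: Orion:117, Echo:225, Fornax:32, Hydra:305 → nearest is Fornax
Tally — Orion:1, Fornax:3. Fornax captures the most (3).

Fornax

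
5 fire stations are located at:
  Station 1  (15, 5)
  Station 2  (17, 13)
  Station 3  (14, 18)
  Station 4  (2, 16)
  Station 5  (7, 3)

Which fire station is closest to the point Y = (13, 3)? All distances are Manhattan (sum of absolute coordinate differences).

d(Y, Station 1) = 2 + 2 = 4
d(Y, Station 2) = 4 + 10 = 14
d(Y, Station 3) = 1 + 15 = 16
d(Y, Station 4) = 11 + 13 = 24
d(Y, Station 5) = 6 + 0 = 6
Minimum is at Station 1.

Station 1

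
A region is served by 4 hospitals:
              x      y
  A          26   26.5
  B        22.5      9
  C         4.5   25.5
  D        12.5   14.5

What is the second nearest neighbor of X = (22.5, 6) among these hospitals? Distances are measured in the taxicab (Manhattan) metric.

D

d(X,A) = |22.5−26| + |6−26.5| = 3.5 + 20.5 = 24
d(X,B) = |22.5−22.5| + |6−9| = 0 + 3 = 3
d(X,C) = |22.5−4.5| + |6−25.5| = 18 + 19.5 = 37.5
d(X,D) = |22.5−12.5| + |6−14.5| = 10 + 8.5 = 18.5
Sorted ascending: B, D, A, … — the second-nearest is D.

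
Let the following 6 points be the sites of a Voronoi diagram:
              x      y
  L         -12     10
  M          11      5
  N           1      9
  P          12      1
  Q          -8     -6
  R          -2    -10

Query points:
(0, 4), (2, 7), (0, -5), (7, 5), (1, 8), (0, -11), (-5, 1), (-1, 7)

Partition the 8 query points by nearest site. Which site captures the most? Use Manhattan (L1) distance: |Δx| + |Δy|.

(0, 4) — d to each: L:18, M:12, N:6, P:15, Q:18, R:16 → nearest is N
(2, 7) — d to each: L:17, M:11, N:3, P:16, Q:23, R:21 → nearest is N
(0, -5) — d to each: L:27, M:21, N:15, P:18, Q:9, R:7 → nearest is R
(7, 5) — d to each: L:24, M:4, N:10, P:9, Q:26, R:24 → nearest is M
(1, 8) — d to each: L:15, M:13, N:1, P:18, Q:23, R:21 → nearest is N
(0, -11) — d to each: L:33, M:27, N:21, P:24, Q:13, R:3 → nearest is R
(-5, 1) — d to each: L:16, M:20, N:14, P:17, Q:10, R:14 → nearest is Q
(-1, 7) — d to each: L:14, M:14, N:4, P:19, Q:20, R:18 → nearest is N
Tally — M:1, N:4, Q:1, R:2. N captures the most (4).

N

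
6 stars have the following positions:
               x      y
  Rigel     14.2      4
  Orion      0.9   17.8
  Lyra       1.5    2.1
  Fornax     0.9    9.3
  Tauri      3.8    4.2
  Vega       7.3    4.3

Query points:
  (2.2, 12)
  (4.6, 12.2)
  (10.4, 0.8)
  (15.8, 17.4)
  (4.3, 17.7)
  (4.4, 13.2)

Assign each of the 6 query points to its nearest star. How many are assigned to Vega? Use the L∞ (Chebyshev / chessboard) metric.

(2.2, 12) — d to each: Rigel:12, Orion:5.8, Lyra:9.9, Fornax:2.7, Tauri:7.8, Vega:7.7 → nearest is Fornax
(4.6, 12.2) — d to each: Rigel:9.6, Orion:5.6, Lyra:10.1, Fornax:3.7, Tauri:8, Vega:7.9 → nearest is Fornax
(10.4, 0.8) — d to each: Rigel:3.8, Orion:17, Lyra:8.9, Fornax:9.5, Tauri:6.6, Vega:3.5 → nearest is Vega
(15.8, 17.4) — d to each: Rigel:13.4, Orion:14.9, Lyra:15.3, Fornax:14.9, Tauri:13.2, Vega:13.1 → nearest is Vega
(4.3, 17.7) — d to each: Rigel:13.7, Orion:3.4, Lyra:15.6, Fornax:8.4, Tauri:13.5, Vega:13.4 → nearest is Orion
(4.4, 13.2) — d to each: Rigel:9.8, Orion:4.6, Lyra:11.1, Fornax:3.9, Tauri:9, Vega:8.9 → nearest is Fornax
2 of the 6 points have Vega as nearest.

2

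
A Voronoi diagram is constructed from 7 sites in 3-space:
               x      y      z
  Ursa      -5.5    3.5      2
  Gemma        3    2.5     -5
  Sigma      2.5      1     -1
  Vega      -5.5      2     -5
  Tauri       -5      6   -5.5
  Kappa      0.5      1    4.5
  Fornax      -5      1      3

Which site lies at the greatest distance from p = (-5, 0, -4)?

Kappa

Since √ is increasing, it suffices to compare squared distances:
d²(p, Ursa) = (-5−(-5.5))² + (0−3.5)² + (-4−2)² = 0.25 + 12.25 + 36 = 48.5
d²(p, Gemma) = (-5−3)² + (0−2.5)² + (-4−(-5))² = 64 + 6.25 + 1 = 71.25
d²(p, Sigma) = (-5−2.5)² + (0−1)² + (-4−(-1))² = 56.25 + 1 + 9 = 66.25
d²(p, Vega) = (-5−(-5.5))² + (0−2)² + (-4−(-5))² = 0.25 + 4 + 1 = 5.25
d²(p, Tauri) = (-5−(-5))² + (0−6)² + (-4−(-5.5))² = 0 + 36 + 2.25 = 38.25
d²(p, Kappa) = (-5−0.5)² + (0−1)² + (-4−4.5)² = 30.25 + 1 + 72.25 = 103.5
d²(p, Fornax) = (-5−(-5))² + (0−1)² + (-4−3)² = 0 + 1 + 49 = 50
The largest is to Kappa.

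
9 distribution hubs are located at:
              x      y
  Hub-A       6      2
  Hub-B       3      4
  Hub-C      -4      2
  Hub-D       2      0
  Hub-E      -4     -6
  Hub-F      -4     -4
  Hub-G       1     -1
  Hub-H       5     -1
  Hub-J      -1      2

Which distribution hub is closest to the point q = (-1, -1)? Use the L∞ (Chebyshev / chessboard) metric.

d(q, Hub-A) = max(7, 3) = 7
d(q, Hub-B) = max(4, 5) = 5
d(q, Hub-C) = max(3, 3) = 3
d(q, Hub-D) = max(3, 1) = 3
d(q, Hub-E) = max(3, 5) = 5
d(q, Hub-F) = max(3, 3) = 3
d(q, Hub-G) = max(2, 0) = 2
d(q, Hub-H) = max(6, 0) = 6
d(q, Hub-J) = max(0, 3) = 3
The smallest is to Hub-G, so q lies in the Voronoi region of Hub-G.

Hub-G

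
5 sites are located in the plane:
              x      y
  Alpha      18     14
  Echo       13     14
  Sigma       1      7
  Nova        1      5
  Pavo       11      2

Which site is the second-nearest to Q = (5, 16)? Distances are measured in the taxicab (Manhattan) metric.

d(Q, Alpha) = |5−18| + |16−14| = 13 + 2 = 15
d(Q, Echo) = |5−13| + |16−14| = 8 + 2 = 10
d(Q, Sigma) = |5−1| + |16−7| = 4 + 9 = 13
d(Q, Nova) = |5−1| + |16−5| = 4 + 11 = 15
d(Q, Pavo) = |5−11| + |16−2| = 6 + 14 = 20
Sorted ascending: Echo, Sigma, Alpha, … — the second-nearest is Sigma.

Sigma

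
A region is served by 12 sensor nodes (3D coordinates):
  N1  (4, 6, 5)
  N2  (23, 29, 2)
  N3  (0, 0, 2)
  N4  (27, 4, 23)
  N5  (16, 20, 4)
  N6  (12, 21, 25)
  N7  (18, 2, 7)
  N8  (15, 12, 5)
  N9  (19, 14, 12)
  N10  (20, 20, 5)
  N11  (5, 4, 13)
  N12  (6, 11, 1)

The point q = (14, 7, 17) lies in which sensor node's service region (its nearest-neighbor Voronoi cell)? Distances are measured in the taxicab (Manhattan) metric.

d(q,N1) = 10 + 1 + 12 = 23
d(q,N2) = 9 + 22 + 15 = 46
d(q,N3) = 14 + 7 + 15 = 36
d(q,N4) = 13 + 3 + 6 = 22
d(q,N5) = 2 + 13 + 13 = 28
d(q,N6) = 2 + 14 + 8 = 24
d(q,N7) = 4 + 5 + 10 = 19
d(q,N8) = 1 + 5 + 12 = 18
d(q,N9) = 5 + 7 + 5 = 17
d(q, N10) = 6 + 13 + 12 = 31
d(q, N11) = 9 + 3 + 4 = 16
d(q, N12) = 8 + 4 + 16 = 28
Minimum is at N11.

N11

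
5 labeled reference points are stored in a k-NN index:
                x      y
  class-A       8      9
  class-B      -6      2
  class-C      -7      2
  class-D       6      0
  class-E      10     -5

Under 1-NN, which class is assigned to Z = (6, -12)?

Compare squared distances (the ordering matches that of the actual distances):
d²(Z, class-A) = (6−8)² + (-12−9)² = 4 + 441 = 445
d²(Z, class-B) = (6−(-6))² + (-12−2)² = 144 + 196 = 340
d²(Z, class-C) = (6−(-7))² + (-12−2)² = 169 + 196 = 365
d²(Z, class-D) = (6−6)² + (-12−0)² = 0 + 144 = 144
d²(Z, class-E) = (6−10)² + (-12−(-5))² = 16 + 49 = 65
class-E is nearest.

class-E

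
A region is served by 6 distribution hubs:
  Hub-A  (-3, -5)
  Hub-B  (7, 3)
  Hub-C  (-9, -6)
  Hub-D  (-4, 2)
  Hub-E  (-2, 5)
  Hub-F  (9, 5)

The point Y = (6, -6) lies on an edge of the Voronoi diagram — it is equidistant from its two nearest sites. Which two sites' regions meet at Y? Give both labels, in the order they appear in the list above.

Hub-A and Hub-B

Squared distances from Y to each site:
d²(Y, Hub-A) = (6−(-3))² + (-6−(-5))² = 81 + 1 = 82
d²(Y, Hub-B) = (6−7)² + (-6−3)² = 1 + 81 = 82
d²(Y, Hub-C) = (6−(-9))² + (-6−(-6))² = 225 + 0 = 225
d²(Y, Hub-D) = (6−(-4))² + (-6−2)² = 100 + 64 = 164
d²(Y, Hub-E) = (6−(-2))² + (-6−5)² = 64 + 121 = 185
d²(Y, Hub-F) = (6−9)² + (-6−5)² = 9 + 121 = 130
Y is equidistant from Hub-A and Hub-B (both at squared distance 82), and every other site is strictly farther — so Y lies on the Hub-A–Hub-B Voronoi edge.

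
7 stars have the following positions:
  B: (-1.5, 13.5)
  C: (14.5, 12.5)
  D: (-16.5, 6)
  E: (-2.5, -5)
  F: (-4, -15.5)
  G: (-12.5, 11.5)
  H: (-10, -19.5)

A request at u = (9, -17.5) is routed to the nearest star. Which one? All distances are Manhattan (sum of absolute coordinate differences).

F

d(u,B) = |9−(-1.5)| + |-17.5−13.5| = 10.5 + 31 = 41.5
d(u,C) = |9−14.5| + |-17.5−12.5| = 5.5 + 30 = 35.5
d(u,D) = |9−(-16.5)| + |-17.5−6| = 25.5 + 23.5 = 49
d(u,E) = |9−(-2.5)| + |-17.5−(-5)| = 11.5 + 12.5 = 24
d(u,F) = |9−(-4)| + |-17.5−(-15.5)| = 13 + 2 = 15
d(u,G) = |9−(-12.5)| + |-17.5−11.5| = 21.5 + 29 = 50.5
d(u,H) = |9−(-10)| + |-17.5−(-19.5)| = 19 + 2 = 21
Minimum is at F.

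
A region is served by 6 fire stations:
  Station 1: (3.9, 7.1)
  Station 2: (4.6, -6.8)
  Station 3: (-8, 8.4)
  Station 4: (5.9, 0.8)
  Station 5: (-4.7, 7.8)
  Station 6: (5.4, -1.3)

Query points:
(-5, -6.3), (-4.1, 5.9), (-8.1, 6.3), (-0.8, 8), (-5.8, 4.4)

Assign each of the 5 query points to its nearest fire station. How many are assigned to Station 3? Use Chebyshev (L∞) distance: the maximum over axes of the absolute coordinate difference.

1

(-5, -6.3) — d to each: Station 1:13.4, Station 2:9.6, Station 3:14.7, Station 4:10.9, Station 5:14.1, Station 6:10.4 → nearest is Station 2
(-4.1, 5.9) — d to each: Station 1:8, Station 2:12.7, Station 3:3.9, Station 4:10, Station 5:1.9, Station 6:9.5 → nearest is Station 5
(-8.1, 6.3) — d to each: Station 1:12, Station 2:13.1, Station 3:2.1, Station 4:14, Station 5:3.4, Station 6:13.5 → nearest is Station 3
(-0.8, 8) — d to each: Station 1:4.7, Station 2:14.8, Station 3:7.2, Station 4:7.2, Station 5:3.9, Station 6:9.3 → nearest is Station 5
(-5.8, 4.4) — d to each: Station 1:9.7, Station 2:11.2, Station 3:4, Station 4:11.7, Station 5:3.4, Station 6:11.2 → nearest is Station 5
1 of the 5 points has Station 3 as nearest.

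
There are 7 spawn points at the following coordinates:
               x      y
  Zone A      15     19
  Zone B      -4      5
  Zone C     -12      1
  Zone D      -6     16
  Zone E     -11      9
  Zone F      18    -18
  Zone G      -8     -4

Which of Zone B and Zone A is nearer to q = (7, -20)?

Zone B

Compare squared distances:
d²(q, Zone B) = (7−(-4))² + (-20−5)² = 121 + 625 = 746
d²(q, Zone A) = (7−15)² + (-20−19)² = 64 + 1521 = 1585
746 < 1585, so Zone B is closer.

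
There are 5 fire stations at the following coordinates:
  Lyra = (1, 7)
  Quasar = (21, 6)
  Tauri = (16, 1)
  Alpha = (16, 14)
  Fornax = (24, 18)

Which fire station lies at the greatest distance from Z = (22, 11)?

Lyra

Since √ is increasing, it suffices to compare squared distances:
d²(Z, Lyra) = 441 + 16 = 457
d²(Z, Quasar) = 1 + 25 = 26
d²(Z, Tauri) = 36 + 100 = 136
d²(Z, Alpha) = 36 + 9 = 45
d²(Z, Fornax) = 4 + 49 = 53
The largest is to Lyra.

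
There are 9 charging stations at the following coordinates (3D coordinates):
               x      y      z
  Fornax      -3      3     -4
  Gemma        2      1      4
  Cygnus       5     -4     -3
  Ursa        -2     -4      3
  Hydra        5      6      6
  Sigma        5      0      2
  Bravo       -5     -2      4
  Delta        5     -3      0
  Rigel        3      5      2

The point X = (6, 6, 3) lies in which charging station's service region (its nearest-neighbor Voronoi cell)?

Squared Euclidean distances:
d²(X, Fornax) = (6−(-3))² + (6−3)² + (3−(-4))² = 81 + 9 + 49 = 139
d²(X, Gemma) = (6−2)² + (6−1)² + (3−4)² = 16 + 25 + 1 = 42
d²(X, Cygnus) = (6−5)² + (6−(-4))² + (3−(-3))² = 1 + 100 + 36 = 137
d²(X, Ursa) = (6−(-2))² + (6−(-4))² + (3−3)² = 64 + 100 + 0 = 164
d²(X, Hydra) = (6−5)² + (6−6)² + (3−6)² = 1 + 0 + 9 = 10
d²(X, Sigma) = (6−5)² + (6−0)² + (3−2)² = 1 + 36 + 1 = 38
d²(X, Bravo) = (6−(-5))² + (6−(-2))² + (3−4)² = 121 + 64 + 1 = 186
d²(X, Delta) = (6−5)² + (6−(-3))² + (3−0)² = 1 + 81 + 9 = 91
d²(X, Rigel) = (6−3)² + (6−5)² + (3−2)² = 9 + 1 + 1 = 11
Minimum is at Hydra.

Hydra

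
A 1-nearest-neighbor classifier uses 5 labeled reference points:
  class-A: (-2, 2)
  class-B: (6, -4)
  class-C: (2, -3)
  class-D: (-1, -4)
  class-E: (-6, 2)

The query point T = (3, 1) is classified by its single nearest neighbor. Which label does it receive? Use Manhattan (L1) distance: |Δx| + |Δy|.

d(T, class-A) = |3−(-2)| + |1−2| = 5 + 1 = 6
d(T, class-B) = |3−6| + |1−(-4)| = 3 + 5 = 8
d(T, class-C) = |3−2| + |1−(-3)| = 1 + 4 = 5
d(T, class-D) = |3−(-1)| + |1−(-4)| = 4 + 5 = 9
d(T, class-E) = |3−(-6)| + |1−2| = 9 + 1 = 10
The smallest is to class-C, so T lies in the Voronoi region of class-C.

class-C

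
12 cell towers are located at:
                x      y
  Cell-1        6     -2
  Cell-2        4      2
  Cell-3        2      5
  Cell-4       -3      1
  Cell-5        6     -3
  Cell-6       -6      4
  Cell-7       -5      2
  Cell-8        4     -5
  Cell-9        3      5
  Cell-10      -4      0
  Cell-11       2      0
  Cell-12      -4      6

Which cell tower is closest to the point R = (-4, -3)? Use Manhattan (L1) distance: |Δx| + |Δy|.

d(R, Cell-1) = |-4−6| + |-3−(-2)| = 10 + 1 = 11
d(R, Cell-2) = |-4−4| + |-3−2| = 8 + 5 = 13
d(R, Cell-3) = |-4−2| + |-3−5| = 6 + 8 = 14
d(R, Cell-4) = |-4−(-3)| + |-3−1| = 1 + 4 = 5
d(R, Cell-5) = |-4−6| + |-3−(-3)| = 10 + 0 = 10
d(R, Cell-6) = |-4−(-6)| + |-3−4| = 2 + 7 = 9
d(R, Cell-7) = |-4−(-5)| + |-3−2| = 1 + 5 = 6
d(R, Cell-8) = |-4−4| + |-3−(-5)| = 8 + 2 = 10
d(R, Cell-9) = |-4−3| + |-3−5| = 7 + 8 = 15
d(R, Cell-10) = |-4−(-4)| + |-3−0| = 0 + 3 = 3
d(R, Cell-11) = |-4−2| + |-3−0| = 6 + 3 = 9
d(R, Cell-12) = |-4−(-4)| + |-3−6| = 0 + 9 = 9
The smallest is to Cell-10, so R lies in the Voronoi region of Cell-10.

Cell-10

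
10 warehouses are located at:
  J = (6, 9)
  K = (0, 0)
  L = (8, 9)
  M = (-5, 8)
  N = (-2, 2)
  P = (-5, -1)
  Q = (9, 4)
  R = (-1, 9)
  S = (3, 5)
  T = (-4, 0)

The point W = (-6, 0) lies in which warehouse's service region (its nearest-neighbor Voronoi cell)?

Compare squared distances (the ordering matches that of the actual distances):
|WJ|² = (-6−6)² + (0−9)² = 144 + 81 = 225
|WK|² = (-6−0)² + (0−0)² = 36 + 0 = 36
|WL|² = (-6−8)² + (0−9)² = 196 + 81 = 277
|WM|² = (-6−(-5))² + (0−8)² = 1 + 64 = 65
|WN|² = (-6−(-2))² + (0−2)² = 16 + 4 = 20
|WP|² = (-6−(-5))² + (0−(-1))² = 1 + 1 = 2
|WQ|² = (-6−9)² + (0−4)² = 225 + 16 = 241
|WR|² = (-6−(-1))² + (0−9)² = 25 + 81 = 106
|WS|² = (-6−3)² + (0−5)² = 81 + 25 = 106
|WT|² = (-6−(-4))² + (0−0)² = 4 + 0 = 4
Minimum is at P.

P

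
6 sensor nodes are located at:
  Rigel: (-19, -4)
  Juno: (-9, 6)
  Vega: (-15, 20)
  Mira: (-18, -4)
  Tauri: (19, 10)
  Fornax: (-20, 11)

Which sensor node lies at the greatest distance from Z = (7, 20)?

Since √ is increasing, it suffices to compare squared distances:
d²(Z, Rigel) = (7−(-19))² + (20−(-4))² = 676 + 576 = 1252
d²(Z, Juno) = (7−(-9))² + (20−6)² = 256 + 196 = 452
d²(Z, Vega) = (7−(-15))² + (20−20)² = 484 + 0 = 484
d²(Z, Mira) = (7−(-18))² + (20−(-4))² = 625 + 576 = 1201
d²(Z, Tauri) = (7−19)² + (20−10)² = 144 + 100 = 244
d²(Z, Fornax) = (7−(-20))² + (20−11)² = 729 + 81 = 810
The largest is to Rigel.

Rigel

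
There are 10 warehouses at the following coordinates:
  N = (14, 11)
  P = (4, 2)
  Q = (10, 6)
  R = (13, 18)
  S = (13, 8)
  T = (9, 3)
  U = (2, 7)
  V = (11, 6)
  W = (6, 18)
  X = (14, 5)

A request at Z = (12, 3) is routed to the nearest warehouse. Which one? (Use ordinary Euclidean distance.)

X

Compare squared distances (the ordering matches that of the actual distances):
|ZN|² = (12−14)² + (3−11)² = 4 + 64 = 68
|ZP|² = (12−4)² + (3−2)² = 64 + 1 = 65
|ZQ|² = (12−10)² + (3−6)² = 4 + 9 = 13
|ZR|² = (12−13)² + (3−18)² = 1 + 225 = 226
|ZS|² = (12−13)² + (3−8)² = 1 + 25 = 26
|ZT|² = (12−9)² + (3−3)² = 9 + 0 = 9
|ZU|² = (12−2)² + (3−7)² = 100 + 16 = 116
|ZV|² = (12−11)² + (3−6)² = 1 + 9 = 10
|ZW|² = (12−6)² + (3−18)² = 36 + 225 = 261
|ZX|² = (12−14)² + (3−5)² = 4 + 4 = 8
X is nearest.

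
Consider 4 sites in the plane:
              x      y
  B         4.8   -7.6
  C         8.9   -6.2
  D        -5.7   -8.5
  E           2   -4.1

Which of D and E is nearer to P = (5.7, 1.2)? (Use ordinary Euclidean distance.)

Compare squared distances:
|PD|² = (5.7−(-5.7))² + (1.2−(-8.5))² = 129.96 + 94.09 = 224.05
|PE|² = (5.7−2)² + (1.2−(-4.1))² = 13.69 + 28.09 = 41.78
224.05 > 41.78, so E is closer.

E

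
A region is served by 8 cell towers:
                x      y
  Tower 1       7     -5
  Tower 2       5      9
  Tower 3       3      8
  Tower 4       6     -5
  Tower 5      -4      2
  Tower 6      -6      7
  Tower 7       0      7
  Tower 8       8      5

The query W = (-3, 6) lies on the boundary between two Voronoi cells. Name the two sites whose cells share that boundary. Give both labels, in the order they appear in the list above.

Tower 6 and Tower 7

Squared distances from W to each site:
d²(W, Tower 1) = 100 + 121 = 221
d²(W, Tower 2) = 64 + 9 = 73
d²(W, Tower 3) = 36 + 4 = 40
d²(W, Tower 4) = 81 + 121 = 202
d²(W, Tower 5) = 1 + 16 = 17
d²(W, Tower 6) = 9 + 1 = 10
d²(W, Tower 7) = 9 + 1 = 10
d²(W, Tower 8) = 121 + 1 = 122
W is equidistant from Tower 6 and Tower 7 (both at squared distance 10), and every other site is strictly farther — so W lies on the Tower 6–Tower 7 Voronoi edge.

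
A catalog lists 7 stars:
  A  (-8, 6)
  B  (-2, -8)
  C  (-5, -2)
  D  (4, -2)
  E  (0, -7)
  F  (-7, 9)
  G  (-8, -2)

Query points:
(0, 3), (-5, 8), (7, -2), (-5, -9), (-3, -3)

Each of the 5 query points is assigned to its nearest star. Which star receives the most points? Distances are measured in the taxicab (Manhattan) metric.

D

(0, 3) — d to each: A:11, B:13, C:10, D:9, E:10, F:13, G:13 → nearest is D
(-5, 8) — d to each: A:5, B:19, C:10, D:19, E:20, F:3, G:13 → nearest is F
(7, -2) — d to each: A:23, B:15, C:12, D:3, E:12, F:25, G:15 → nearest is D
(-5, -9) — d to each: A:18, B:4, C:7, D:16, E:7, F:20, G:10 → nearest is B
(-3, -3) — d to each: A:14, B:6, C:3, D:8, E:7, F:16, G:6 → nearest is C
Tally — B:1, C:1, D:2, F:1. D captures the most (2).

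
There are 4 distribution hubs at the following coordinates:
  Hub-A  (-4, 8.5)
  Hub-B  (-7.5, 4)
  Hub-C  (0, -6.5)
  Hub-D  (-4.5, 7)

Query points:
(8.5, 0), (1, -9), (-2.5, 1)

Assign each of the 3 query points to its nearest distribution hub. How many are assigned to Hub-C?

(8.5, 0) — d² to each: Hub-A:228.5, Hub-B:272, Hub-C:114.5, Hub-D:218 → nearest is Hub-C
(1, -9) — d² to each: Hub-A:331.25, Hub-B:241.25, Hub-C:7.25, Hub-D:286.25 → nearest is Hub-C
(-2.5, 1) — d² to each: Hub-A:58.5, Hub-B:34, Hub-C:62.5, Hub-D:40 → nearest is Hub-B
2 of the 3 points have Hub-C as nearest.

2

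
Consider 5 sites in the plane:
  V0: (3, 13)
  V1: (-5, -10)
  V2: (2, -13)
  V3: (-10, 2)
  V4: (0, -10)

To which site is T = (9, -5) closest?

V4

Squared Euclidean distances:
|TV0|² = (9−3)² + (-5−13)² = 36 + 324 = 360
|TV1|² = (9−(-5))² + (-5−(-10))² = 196 + 25 = 221
|TV2|² = (9−2)² + (-5−(-13))² = 49 + 64 = 113
|TV3|² = (9−(-10))² + (-5−2)² = 361 + 49 = 410
|TV4|² = (9−0)² + (-5−(-10))² = 81 + 25 = 106
V4 is nearest.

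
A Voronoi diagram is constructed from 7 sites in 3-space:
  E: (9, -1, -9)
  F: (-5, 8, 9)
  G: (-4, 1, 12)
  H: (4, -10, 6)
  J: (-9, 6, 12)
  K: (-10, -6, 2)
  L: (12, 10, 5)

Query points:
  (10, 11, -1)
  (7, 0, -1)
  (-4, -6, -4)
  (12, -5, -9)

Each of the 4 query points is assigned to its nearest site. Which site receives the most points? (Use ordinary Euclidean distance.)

E

(10, 11, -1) — d² to each: E:209, F:334, G:465, H:526, J:555, K:698, L:41 → nearest is L
(7, 0, -1) — d² to each: E:69, F:308, G:291, H:158, J:461, K:334, L:161 → nearest is E
(-4, -6, -4) — d² to each: E:219, F:366, G:305, H:180, J:425, K:72, L:593 → nearest is K
(12, -5, -9) — d² to each: E:25, F:782, G:733, H:314, J:1003, K:606, L:421 → nearest is E
Tally — E:2, K:1, L:1. E captures the most (2).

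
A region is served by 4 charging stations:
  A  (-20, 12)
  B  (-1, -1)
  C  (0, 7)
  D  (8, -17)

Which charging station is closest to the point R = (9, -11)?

D

Compare squared distances (the ordering matches that of the actual distances):
|RA|² = (9−(-20))² + (-11−12)² = 841 + 529 = 1370
|RB|² = (9−(-1))² + (-11−(-1))² = 100 + 100 = 200
|RC|² = (9−0)² + (-11−7)² = 81 + 324 = 405
|RD|² = (9−8)² + (-11−(-17))² = 1 + 36 = 37
D is nearest.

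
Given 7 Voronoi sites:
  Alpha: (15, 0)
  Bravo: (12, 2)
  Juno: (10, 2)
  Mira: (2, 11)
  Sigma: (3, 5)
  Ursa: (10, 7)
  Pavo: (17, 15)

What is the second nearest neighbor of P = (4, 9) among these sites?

Since √ is increasing, it suffices to compare squared distances:
d²(P, Alpha) = (4−15)² + (9−0)² = 121 + 81 = 202
d²(P, Bravo) = (4−12)² + (9−2)² = 64 + 49 = 113
d²(P, Juno) = (4−10)² + (9−2)² = 36 + 49 = 85
d²(P, Mira) = (4−2)² + (9−11)² = 4 + 4 = 8
d²(P, Sigma) = (4−3)² + (9−5)² = 1 + 16 = 17
d²(P, Ursa) = (4−10)² + (9−7)² = 36 + 4 = 40
d²(P, Pavo) = (4−17)² + (9−15)² = 169 + 36 = 205
Sorted ascending: Mira, Sigma, Ursa, … — the second-nearest is Sigma.

Sigma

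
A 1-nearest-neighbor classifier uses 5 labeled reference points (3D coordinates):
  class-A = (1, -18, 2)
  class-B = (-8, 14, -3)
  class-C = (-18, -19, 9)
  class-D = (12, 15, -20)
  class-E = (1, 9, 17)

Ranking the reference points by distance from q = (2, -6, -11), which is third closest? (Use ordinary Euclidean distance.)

Squared Euclidean distances:
d²(q, class-A) = (2−1)² + (-6−(-18))² + (-11−2)² = 1 + 144 + 169 = 314
d²(q, class-B) = (2−(-8))² + (-6−14)² + (-11−(-3))² = 100 + 400 + 64 = 564
d²(q, class-C) = (2−(-18))² + (-6−(-19))² + (-11−9)² = 400 + 169 + 400 = 969
d²(q, class-D) = (2−12)² + (-6−15)² + (-11−(-20))² = 100 + 441 + 81 = 622
d²(q, class-E) = (2−1)² + (-6−9)² + (-11−17)² = 1 + 225 + 784 = 1010
Sorted ascending: class-A, class-B, class-D, class-C, … — the third-nearest is class-D.

class-D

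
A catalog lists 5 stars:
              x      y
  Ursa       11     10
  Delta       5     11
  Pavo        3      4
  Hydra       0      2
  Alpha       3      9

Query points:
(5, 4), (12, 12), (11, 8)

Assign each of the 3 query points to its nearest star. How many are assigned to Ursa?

2

(5, 4) — d² to each: Ursa:72, Delta:49, Pavo:4, Hydra:29, Alpha:29 → nearest is Pavo
(12, 12) — d² to each: Ursa:5, Delta:50, Pavo:145, Hydra:244, Alpha:90 → nearest is Ursa
(11, 8) — d² to each: Ursa:4, Delta:45, Pavo:80, Hydra:157, Alpha:65 → nearest is Ursa
2 of the 3 points have Ursa as nearest.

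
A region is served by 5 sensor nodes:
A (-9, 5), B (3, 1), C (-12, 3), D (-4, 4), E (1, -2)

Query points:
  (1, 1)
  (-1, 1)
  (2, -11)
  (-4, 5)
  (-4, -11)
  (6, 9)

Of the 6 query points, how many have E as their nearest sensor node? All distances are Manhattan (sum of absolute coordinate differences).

(1, 1) — d to each: A:14, B:2, C:15, D:8, E:3 → nearest is B
(-1, 1) — d to each: A:12, B:4, C:13, D:6, E:5 → nearest is B
(2, -11) — d to each: A:27, B:13, C:28, D:21, E:10 → nearest is E
(-4, 5) — d to each: A:5, B:11, C:10, D:1, E:12 → nearest is D
(-4, -11) — d to each: A:21, B:19, C:22, D:15, E:14 → nearest is E
(6, 9) — d to each: A:19, B:11, C:24, D:15, E:16 → nearest is B
2 of the 6 points have E as nearest.

2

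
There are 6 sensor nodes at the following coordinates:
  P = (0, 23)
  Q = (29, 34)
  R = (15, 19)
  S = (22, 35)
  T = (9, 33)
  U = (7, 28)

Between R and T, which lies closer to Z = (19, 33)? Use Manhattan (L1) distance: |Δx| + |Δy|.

T

d(Z,R) = |19−15| + |33−19| = 4 + 14 = 18
d(Z,T) = |19−9| + |33−33| = 10 + 0 = 10
18 > 10, so T is closer.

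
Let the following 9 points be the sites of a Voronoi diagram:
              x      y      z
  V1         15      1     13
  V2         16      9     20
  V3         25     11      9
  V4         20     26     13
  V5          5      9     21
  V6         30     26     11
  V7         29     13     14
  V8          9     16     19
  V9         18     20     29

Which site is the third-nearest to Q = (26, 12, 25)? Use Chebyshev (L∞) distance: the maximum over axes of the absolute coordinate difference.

V7

d(Q,V1) = max(11, 11, 12) = 12
d(Q,V2) = max(10, 3, 5) = 10
d(Q,V3) = max(1, 1, 16) = 16
d(Q,V4) = max(6, 14, 12) = 14
d(Q,V5) = max(21, 3, 4) = 21
d(Q,V6) = max(4, 14, 14) = 14
d(Q,V7) = max(3, 1, 11) = 11
d(Q,V8) = max(17, 4, 6) = 17
d(Q,V9) = max(8, 8, 4) = 8
Sorted ascending: V9, V2, V7, V1, … — the third-nearest is V7.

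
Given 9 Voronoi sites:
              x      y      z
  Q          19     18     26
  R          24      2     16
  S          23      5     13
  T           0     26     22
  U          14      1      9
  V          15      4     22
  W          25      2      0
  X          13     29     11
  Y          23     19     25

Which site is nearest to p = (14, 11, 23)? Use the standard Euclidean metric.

Since √ is increasing, it suffices to compare squared distances:
|pQ|² = (14−19)² + (11−18)² + (23−26)² = 25 + 49 + 9 = 83
|pR|² = (14−24)² + (11−2)² + (23−16)² = 100 + 81 + 49 = 230
|pS|² = (14−23)² + (11−5)² + (23−13)² = 81 + 36 + 100 = 217
|pT|² = (14−0)² + (11−26)² + (23−22)² = 196 + 225 + 1 = 422
|pU|² = (14−14)² + (11−1)² + (23−9)² = 0 + 100 + 196 = 296
|pV|² = (14−15)² + (11−4)² + (23−22)² = 1 + 49 + 1 = 51
|pW|² = (14−25)² + (11−2)² + (23−0)² = 121 + 81 + 529 = 731
|pX|² = (14−13)² + (11−29)² + (23−11)² = 1 + 324 + 144 = 469
|pY|² = (14−23)² + (11−19)² + (23−25)² = 81 + 64 + 4 = 149
V is nearest.

V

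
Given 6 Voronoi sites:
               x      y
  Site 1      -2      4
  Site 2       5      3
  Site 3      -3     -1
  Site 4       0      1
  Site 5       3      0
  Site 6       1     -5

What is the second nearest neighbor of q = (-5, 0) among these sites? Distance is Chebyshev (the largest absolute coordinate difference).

Site 1

d(q, Site 1) = max(3, 4) = 4
d(q, Site 2) = max(10, 3) = 10
d(q, Site 3) = max(2, 1) = 2
d(q, Site 4) = max(5, 1) = 5
d(q, Site 5) = max(8, 0) = 8
d(q, Site 6) = max(6, 5) = 6
Sorted ascending: Site 3, Site 1, Site 4, … — the second-nearest is Site 1.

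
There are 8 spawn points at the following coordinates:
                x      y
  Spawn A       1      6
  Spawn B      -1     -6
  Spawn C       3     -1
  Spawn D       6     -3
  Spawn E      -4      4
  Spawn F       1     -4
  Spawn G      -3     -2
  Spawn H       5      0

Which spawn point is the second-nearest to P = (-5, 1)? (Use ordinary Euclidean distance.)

Since √ is increasing, it suffices to compare squared distances:
d²(P, Spawn A) = (-5−1)² + (1−6)² = 36 + 25 = 61
d²(P, Spawn B) = (-5−(-1))² + (1−(-6))² = 16 + 49 = 65
d²(P, Spawn C) = (-5−3)² + (1−(-1))² = 64 + 4 = 68
d²(P, Spawn D) = (-5−6)² + (1−(-3))² = 121 + 16 = 137
d²(P, Spawn E) = (-5−(-4))² + (1−4)² = 1 + 9 = 10
d²(P, Spawn F) = (-5−1)² + (1−(-4))² = 36 + 25 = 61
d²(P, Spawn G) = (-5−(-3))² + (1−(-2))² = 4 + 9 = 13
d²(P, Spawn H) = (-5−5)² + (1−0)² = 100 + 1 = 101
Sorted ascending: Spawn E, Spawn G, Spawn A, … — the second-nearest is Spawn G.

Spawn G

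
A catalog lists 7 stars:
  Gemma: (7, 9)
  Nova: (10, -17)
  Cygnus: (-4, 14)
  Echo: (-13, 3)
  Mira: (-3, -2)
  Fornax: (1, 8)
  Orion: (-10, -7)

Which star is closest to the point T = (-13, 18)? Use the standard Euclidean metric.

Cygnus

Squared Euclidean distances:
d²(T, Gemma) = 400 + 81 = 481
d²(T, Nova) = 529 + 1225 = 1754
d²(T, Cygnus) = 81 + 16 = 97
d²(T, Echo) = 0 + 225 = 225
d²(T, Mira) = 100 + 400 = 500
d²(T, Fornax) = 196 + 100 = 296
d²(T, Orion) = 9 + 625 = 634
Cygnus is nearest.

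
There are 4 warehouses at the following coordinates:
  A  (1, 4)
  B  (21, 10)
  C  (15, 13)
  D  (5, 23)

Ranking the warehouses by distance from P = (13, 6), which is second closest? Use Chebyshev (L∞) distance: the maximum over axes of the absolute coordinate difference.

B

d(P,A) = max(12, 2) = 12
d(P,B) = max(8, 4) = 8
d(P,C) = max(2, 7) = 7
d(P,D) = max(8, 17) = 17
Sorted ascending: C, B, A, … — the second-nearest is B.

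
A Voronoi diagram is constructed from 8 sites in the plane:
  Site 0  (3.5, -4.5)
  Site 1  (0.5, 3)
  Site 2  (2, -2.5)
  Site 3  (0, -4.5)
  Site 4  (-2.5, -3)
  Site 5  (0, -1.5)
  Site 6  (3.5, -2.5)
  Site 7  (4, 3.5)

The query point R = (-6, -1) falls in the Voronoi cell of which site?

Site 4

Compare squared distances (the ordering matches that of the actual distances):
d²(R, Site 0) = (-6−3.5)² + (-1−(-4.5))² = 90.25 + 12.25 = 102.5
d²(R, Site 1) = (-6−0.5)² + (-1−3)² = 42.25 + 16 = 58.25
d²(R, Site 2) = (-6−2)² + (-1−(-2.5))² = 64 + 2.25 = 66.25
d²(R, Site 3) = (-6−0)² + (-1−(-4.5))² = 36 + 12.25 = 48.25
d²(R, Site 4) = (-6−(-2.5))² + (-1−(-3))² = 12.25 + 4 = 16.25
d²(R, Site 5) = (-6−0)² + (-1−(-1.5))² = 36 + 0.25 = 36.25
d²(R, Site 6) = (-6−3.5)² + (-1−(-2.5))² = 90.25 + 2.25 = 92.5
d²(R, Site 7) = (-6−4)² + (-1−3.5)² = 100 + 20.25 = 120.25
Site 4 is nearest.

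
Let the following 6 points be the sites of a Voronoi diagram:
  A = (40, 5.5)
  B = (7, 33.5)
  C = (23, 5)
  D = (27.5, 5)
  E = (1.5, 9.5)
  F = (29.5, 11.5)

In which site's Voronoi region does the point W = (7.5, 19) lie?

E

Compare squared distances (the ordering matches that of the actual distances):
|WA|² = (7.5−40)² + (19−5.5)² = 1056.25 + 182.25 = 1238.5
|WB|² = (7.5−7)² + (19−33.5)² = 0.25 + 210.25 = 210.5
|WC|² = (7.5−23)² + (19−5)² = 240.25 + 196 = 436.25
|WD|² = (7.5−27.5)² + (19−5)² = 400 + 196 = 596
|WE|² = (7.5−1.5)² + (19−9.5)² = 36 + 90.25 = 126.25
|WF|² = (7.5−29.5)² + (19−11.5)² = 484 + 56.25 = 540.25
The smallest is to E, so W lies in the Voronoi region of E.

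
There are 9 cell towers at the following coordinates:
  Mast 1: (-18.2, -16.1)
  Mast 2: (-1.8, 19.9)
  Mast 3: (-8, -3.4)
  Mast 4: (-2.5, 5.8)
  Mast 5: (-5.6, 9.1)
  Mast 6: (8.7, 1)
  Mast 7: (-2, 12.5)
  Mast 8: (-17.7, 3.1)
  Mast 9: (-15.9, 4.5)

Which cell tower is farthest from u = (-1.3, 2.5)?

Mast 1

Since √ is increasing, it suffices to compare squared distances:
d²(u, Mast 1) = 285.61 + 345.96 = 631.57
d²(u, Mast 2) = 0.25 + 302.76 = 303.01
d²(u, Mast 3) = 44.89 + 34.81 = 79.7
d²(u, Mast 4) = 1.44 + 10.89 = 12.33
d²(u, Mast 5) = 18.49 + 43.56 = 62.05
d²(u, Mast 6) = 100 + 2.25 = 102.25
d²(u, Mast 7) = 0.49 + 100 = 100.49
d²(u, Mast 8) = 268.96 + 0.36 = 269.32
d²(u, Mast 9) = 213.16 + 4 = 217.16
The largest is to Mast 1.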